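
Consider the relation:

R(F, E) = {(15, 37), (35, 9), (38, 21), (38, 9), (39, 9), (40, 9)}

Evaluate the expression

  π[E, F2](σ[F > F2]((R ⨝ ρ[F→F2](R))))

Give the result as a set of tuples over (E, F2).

ρ[F→F2]: schema becomes (F2, E); tuples unchanged.
Joining R and ρ[F→F2](R) on E yields {(15, 37, 15), (35, 9, 35), (35, 9, 38), (35, 9, 39), (35, 9, 40), (38, 21, 38), (38, 9, 35), (38, 9, 38), (38, 9, 39), (38, 9, 40), (39, 9, 35), (39, 9, 38), (39, 9, 39), (39, 9, 40), (40, 9, 35), (40, 9, 38), (40, 9, 39), (40, 9, 40)}.
Filtering on F > F2 leaves {(38, 9, 35), (39, 9, 35), (39, 9, 38), (40, 9, 35), (40, 9, 38), (40, 9, 39)}.
Keep only column(s) E, F2 (3 duplicate(s) eliminated): {(9, 35), (9, 38), (9, 39)}

{(9, 35), (9, 38), (9, 39)}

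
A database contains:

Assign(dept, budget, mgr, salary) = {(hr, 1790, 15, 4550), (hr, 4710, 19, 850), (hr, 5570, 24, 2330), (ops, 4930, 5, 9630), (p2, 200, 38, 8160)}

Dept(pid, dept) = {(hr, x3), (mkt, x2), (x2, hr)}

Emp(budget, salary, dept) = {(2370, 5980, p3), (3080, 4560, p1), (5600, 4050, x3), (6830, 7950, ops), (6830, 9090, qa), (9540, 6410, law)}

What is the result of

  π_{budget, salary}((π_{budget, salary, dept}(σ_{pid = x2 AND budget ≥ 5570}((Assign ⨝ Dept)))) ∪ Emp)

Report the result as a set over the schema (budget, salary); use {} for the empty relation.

{(2370, 5980), (3080, 4560), (5570, 2330), (5600, 4050), (6830, 7950), (6830, 9090), (9540, 6410)}

Assign ⋈ Dept (natural join on dept): {(hr, 1790, 15, 4550, x2), (hr, 4710, 19, 850, x2), (hr, 5570, 24, 2330, x2)}
Filtering on pid = x2 AND budget ≥ 5570 leaves {(hr, 5570, 24, 2330, x2)}.
π[budget, salary, dept]: project onto (budget, salary, dept) → {(5570, 2330, hr)}
Taking the union: {(2370, 5980, p3), (3080, 4560, p1), (5570, 2330, hr), (5600, 4050, x3), (6830, 7950, ops), (6830, 9090, qa), (9540, 6410, law)}
π[budget, salary]: project onto (budget, salary) → {(2370, 5980), (3080, 4560), (5570, 2330), (5600, 4050), (6830, 7950), (6830, 9090), (9540, 6410)}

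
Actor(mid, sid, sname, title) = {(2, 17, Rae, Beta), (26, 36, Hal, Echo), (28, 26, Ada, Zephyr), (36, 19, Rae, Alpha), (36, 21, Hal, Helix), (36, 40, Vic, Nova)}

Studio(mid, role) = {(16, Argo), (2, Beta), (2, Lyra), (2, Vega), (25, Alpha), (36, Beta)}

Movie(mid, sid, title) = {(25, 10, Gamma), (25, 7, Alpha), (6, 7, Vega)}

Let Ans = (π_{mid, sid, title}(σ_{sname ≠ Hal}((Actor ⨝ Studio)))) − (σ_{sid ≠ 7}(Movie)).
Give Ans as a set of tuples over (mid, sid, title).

Natural join on mid: {(2, 17, Rae, Beta, Beta), (2, 17, Rae, Beta, Lyra), (2, 17, Rae, Beta, Vega), (36, 19, Rae, Alpha, Beta), (36, 21, Hal, Helix, Beta), (36, 40, Vic, Nova, Beta)}
Selection sname ≠ Hal: {(2, 17, Rae, Beta, Beta), (2, 17, Rae, Beta, Lyra), (2, 17, Rae, Beta, Vega), (36, 19, Rae, Alpha, Beta), (36, 40, Vic, Nova, Beta)}
π_{mid, sid, title} gives {(2, 17, Beta), (36, 19, Alpha), (36, 40, Nova)} (2 duplicate(s) eliminated).
Selection sid ≠ 7: {(25, 10, Gamma)}
Taking the difference: {(2, 17, Beta), (36, 19, Alpha), (36, 40, Nova)}

{(2, 17, Beta), (36, 19, Alpha), (36, 40, Nova)}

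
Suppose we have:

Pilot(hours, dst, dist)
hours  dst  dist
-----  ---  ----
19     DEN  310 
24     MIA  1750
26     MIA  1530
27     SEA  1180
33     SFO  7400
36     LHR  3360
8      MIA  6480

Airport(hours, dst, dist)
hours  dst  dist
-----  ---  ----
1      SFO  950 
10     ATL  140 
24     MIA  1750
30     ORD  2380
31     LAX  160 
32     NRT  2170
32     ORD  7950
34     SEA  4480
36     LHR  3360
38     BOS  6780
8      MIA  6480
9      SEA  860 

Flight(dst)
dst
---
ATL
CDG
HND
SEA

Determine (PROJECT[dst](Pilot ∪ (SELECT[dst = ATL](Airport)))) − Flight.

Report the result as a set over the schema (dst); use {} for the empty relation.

{DEN, LHR, MIA, SFO}

Apply σ_{dst = ATL}; surviving tuples: {(10, ATL, 140)}
Union: {(19, DEN, 310), (24, MIA, 1750), (26, MIA, 1530), (27, SEA, 1180), (33, SFO, 7400), (36, LHR, 3360), (8, MIA, 6480)} with {(10, ATL, 140)} → {(10, ATL, 140), (19, DEN, 310), (24, MIA, 1750), (26, MIA, 1530), (27, SEA, 1180), (33, SFO, 7400), (36, LHR, 3360), (8, MIA, 6480)}
Keep only column(s) dst (2 duplicate(s) eliminated): {ATL, DEN, LHR, MIA, SEA, SFO}
Difference: {ATL, DEN, LHR, MIA, SEA, SFO} with {ATL, CDG, HND, SEA} → {DEN, LHR, MIA, SFO}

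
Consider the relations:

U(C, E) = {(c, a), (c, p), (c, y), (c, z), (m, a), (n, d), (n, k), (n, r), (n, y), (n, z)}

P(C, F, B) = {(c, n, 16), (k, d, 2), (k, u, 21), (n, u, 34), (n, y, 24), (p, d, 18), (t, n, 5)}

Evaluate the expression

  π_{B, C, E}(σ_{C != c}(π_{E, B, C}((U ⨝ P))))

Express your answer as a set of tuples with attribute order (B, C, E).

U ⋈ P (natural join on C): {(c, a, n, 16), (c, p, n, 16), (c, y, n, 16), (c, z, n, 16), (n, d, u, 34), (n, d, y, 24), (n, k, u, 34), (n, k, y, 24), (n, r, u, 34), (n, r, y, 24), (n, y, u, 34), (n, y, y, 24), (n, z, u, 34), (n, z, y, 24)}
Projecting to E, B, C: {(a, 16, c), (d, 24, n), (d, 34, n), (k, 24, n), (k, 34, n), (p, 16, c), (r, 24, n), (r, 34, n), (y, 16, c), (y, 24, n), (y, 34, n), (z, 16, c), (z, 24, n), (z, 34, n)}
Selection C != c: {(d, 24, n), (d, 34, n), (k, 24, n), (k, 34, n), (r, 24, n), (r, 34, n), (y, 24, n), (y, 34, n), (z, 24, n), (z, 34, n)}
Projecting to B, C, E: {(24, n, d), (24, n, k), (24, n, r), (24, n, y), (24, n, z), (34, n, d), (34, n, k), (34, n, r), (34, n, y), (34, n, z)}

{(24, n, d), (24, n, k), (24, n, r), (24, n, y), (24, n, z), (34, n, d), (34, n, k), (34, n, r), (34, n, y), (34, n, z)}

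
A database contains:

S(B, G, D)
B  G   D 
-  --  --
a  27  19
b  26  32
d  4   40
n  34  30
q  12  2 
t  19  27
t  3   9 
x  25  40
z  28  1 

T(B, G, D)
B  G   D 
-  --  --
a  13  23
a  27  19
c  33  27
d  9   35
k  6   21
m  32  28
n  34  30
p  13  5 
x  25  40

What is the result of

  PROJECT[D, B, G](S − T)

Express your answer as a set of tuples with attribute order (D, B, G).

{(1, z, 28), (2, q, 12), (27, t, 19), (32, b, 26), (40, d, 4), (9, t, 3)}

Taking the difference: {(b, 26, 32), (d, 4, 40), (q, 12, 2), (t, 19, 27), (t, 3, 9), (z, 28, 1)}
π_{D, B, G} gives {(1, z, 28), (2, q, 12), (27, t, 19), (32, b, 26), (40, d, 4), (9, t, 3)}.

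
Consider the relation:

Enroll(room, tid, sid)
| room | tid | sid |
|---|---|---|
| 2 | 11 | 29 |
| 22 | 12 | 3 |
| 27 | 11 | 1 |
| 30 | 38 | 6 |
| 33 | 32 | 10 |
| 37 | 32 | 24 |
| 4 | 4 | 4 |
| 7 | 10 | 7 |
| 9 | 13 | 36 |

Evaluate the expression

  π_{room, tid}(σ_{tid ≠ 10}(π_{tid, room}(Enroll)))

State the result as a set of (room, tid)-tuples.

{(2, 11), (22, 12), (27, 11), (30, 38), (33, 32), (37, 32), (4, 4), (9, 13)}

Keep only column(s) tid, room: {(10, 7), (11, 2), (11, 27), (12, 22), (13, 9), (32, 33), (32, 37), (38, 30), (4, 4)}
Filtering on tid ≠ 10 leaves {(11, 2), (11, 27), (12, 22), (13, 9), (32, 33), (32, 37), (38, 30), (4, 4)}.
Keep only column(s) room, tid: {(2, 11), (22, 12), (27, 11), (30, 38), (33, 32), (37, 32), (4, 4), (9, 13)}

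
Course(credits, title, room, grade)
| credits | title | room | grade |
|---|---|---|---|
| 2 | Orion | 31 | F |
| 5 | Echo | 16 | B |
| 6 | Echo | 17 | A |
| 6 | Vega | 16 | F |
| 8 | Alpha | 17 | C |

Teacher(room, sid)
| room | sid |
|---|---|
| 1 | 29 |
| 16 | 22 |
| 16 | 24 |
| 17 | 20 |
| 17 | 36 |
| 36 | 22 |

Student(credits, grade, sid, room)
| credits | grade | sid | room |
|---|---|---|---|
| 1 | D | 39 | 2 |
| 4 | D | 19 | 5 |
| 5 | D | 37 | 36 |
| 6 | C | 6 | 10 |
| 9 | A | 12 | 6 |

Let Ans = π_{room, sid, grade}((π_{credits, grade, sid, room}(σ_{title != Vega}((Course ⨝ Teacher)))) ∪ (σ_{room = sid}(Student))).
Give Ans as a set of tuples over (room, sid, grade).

Natural join on room: {(5, Echo, 16, B, 22), (5, Echo, 16, B, 24), (6, Echo, 17, A, 20), (6, Echo, 17, A, 36), (6, Vega, 16, F, 22), (6, Vega, 16, F, 24), (8, Alpha, 17, C, 20), (8, Alpha, 17, C, 36)}
Selection title != Vega: {(5, Echo, 16, B, 22), (5, Echo, 16, B, 24), (6, Echo, 17, A, 20), (6, Echo, 17, A, 36), (8, Alpha, 17, C, 20), (8, Alpha, 17, C, 36)}
π_{credits, grade, sid, room} gives {(5, B, 22, 16), (5, B, 24, 16), (6, A, 20, 17), (6, A, 36, 17), (8, C, 20, 17), (8, C, 36, 17)}.
Selection room = sid: {}
Set union of the two operands is {(5, B, 22, 16), (5, B, 24, 16), (6, A, 20, 17), (6, A, 36, 17), (8, C, 20, 17), (8, C, 36, 17)}.
π_{room, sid, grade} gives {(16, 22, B), (16, 24, B), (17, 20, A), (17, 20, C), (17, 36, A), (17, 36, C)}.

{(16, 22, B), (16, 24, B), (17, 20, A), (17, 20, C), (17, 36, A), (17, 36, C)}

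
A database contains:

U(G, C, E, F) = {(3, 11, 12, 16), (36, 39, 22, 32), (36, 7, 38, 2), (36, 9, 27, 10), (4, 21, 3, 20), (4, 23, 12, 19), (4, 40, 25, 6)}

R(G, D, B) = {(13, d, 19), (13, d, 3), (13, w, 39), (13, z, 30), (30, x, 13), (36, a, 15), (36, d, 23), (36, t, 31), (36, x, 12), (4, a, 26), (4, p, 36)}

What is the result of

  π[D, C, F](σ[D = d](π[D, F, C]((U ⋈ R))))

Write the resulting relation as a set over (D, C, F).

Joining U and R on G yields {(36, 39, 22, 32, a, 15), (36, 39, 22, 32, d, 23), (36, 39, 22, 32, t, 31), (36, 39, 22, 32, x, 12), (36, 7, 38, 2, a, 15), (36, 7, 38, 2, d, 23), (36, 7, 38, 2, t, 31), (36, 7, 38, 2, x, 12), (36, 9, 27, 10, a, 15), (36, 9, 27, 10, d, 23), (36, 9, 27, 10, t, 31), (36, 9, 27, 10, x, 12), (4, 21, 3, 20, a, 26), (4, 21, 3, 20, p, 36), (4, 23, 12, 19, a, 26), (4, 23, 12, 19, p, 36), (4, 40, 25, 6, a, 26), (4, 40, 25, 6, p, 36)}.
Keep only column(s) D, F, C: {(a, 10, 9), (a, 19, 23), (a, 2, 7), (a, 20, 21), (a, 32, 39), (a, 6, 40), (d, 10, 9), (d, 2, 7), (d, 32, 39), (p, 19, 23), (p, 20, 21), (p, 6, 40), (t, 10, 9), (t, 2, 7), (t, 32, 39), (x, 10, 9), (x, 2, 7), (x, 32, 39)}
Apply σ_{D = d}; surviving tuples: {(d, 10, 9), (d, 2, 7), (d, 32, 39)}
Keep only column(s) D, C, F: {(d, 39, 32), (d, 7, 2), (d, 9, 10)}

{(d, 39, 32), (d, 7, 2), (d, 9, 10)}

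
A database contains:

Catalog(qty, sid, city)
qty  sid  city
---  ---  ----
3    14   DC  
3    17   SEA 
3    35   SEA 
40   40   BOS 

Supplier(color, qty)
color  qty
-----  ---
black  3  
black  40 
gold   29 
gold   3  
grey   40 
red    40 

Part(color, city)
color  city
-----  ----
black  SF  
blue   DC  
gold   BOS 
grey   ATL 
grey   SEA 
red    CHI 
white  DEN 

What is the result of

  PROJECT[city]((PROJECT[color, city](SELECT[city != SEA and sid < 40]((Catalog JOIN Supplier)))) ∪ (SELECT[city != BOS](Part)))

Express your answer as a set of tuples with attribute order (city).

{ATL, CHI, DC, DEN, SEA, SF}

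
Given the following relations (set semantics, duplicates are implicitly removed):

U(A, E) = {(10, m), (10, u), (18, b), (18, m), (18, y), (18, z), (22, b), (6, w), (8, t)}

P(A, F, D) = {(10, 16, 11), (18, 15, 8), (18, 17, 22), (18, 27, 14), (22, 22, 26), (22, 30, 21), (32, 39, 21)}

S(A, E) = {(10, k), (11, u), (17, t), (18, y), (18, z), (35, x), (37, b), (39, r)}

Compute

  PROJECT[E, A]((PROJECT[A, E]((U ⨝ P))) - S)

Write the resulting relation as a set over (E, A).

U ⋈ P (natural join on A): {(10, m, 16, 11), (10, u, 16, 11), (18, b, 15, 8), (18, b, 17, 22), (18, b, 27, 14), (18, m, 15, 8), (18, m, 17, 22), (18, m, 27, 14), (18, y, 15, 8), (18, y, 17, 22), (18, y, 27, 14), (18, z, 15, 8), (18, z, 17, 22), (18, z, 27, 14), (22, b, 22, 26), (22, b, 30, 21)}
π[A, E]: project onto (A, E) (9 duplicate(s) eliminated) → {(10, m), (10, u), (18, b), (18, m), (18, y), (18, z), (22, b)}
Set difference of the two operands is {(10, m), (10, u), (18, b), (18, m), (22, b)}.
π[E, A]: project onto (E, A) → {(b, 18), (b, 22), (m, 10), (m, 18), (u, 10)}

{(b, 18), (b, 22), (m, 10), (m, 18), (u, 10)}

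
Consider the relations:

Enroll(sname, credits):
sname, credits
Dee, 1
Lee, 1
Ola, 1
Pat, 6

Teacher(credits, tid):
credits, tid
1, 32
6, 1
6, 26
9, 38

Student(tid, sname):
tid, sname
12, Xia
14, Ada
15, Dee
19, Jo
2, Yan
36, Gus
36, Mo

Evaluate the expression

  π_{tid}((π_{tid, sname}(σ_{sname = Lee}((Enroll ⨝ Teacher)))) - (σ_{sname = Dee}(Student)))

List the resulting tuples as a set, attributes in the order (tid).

{32}

Natural join on credits: {(Dee, 1, 32), (Lee, 1, 32), (Ola, 1, 32), (Pat, 6, 1), (Pat, 6, 26)}
Filtering on sname = Lee leaves {(Lee, 1, 32)}.
Projecting to tid, sname: {(32, Lee)}
Filtering on sname = Dee leaves {(15, Dee)}.
Taking the difference: {(32, Lee)}
Projecting to tid: {32}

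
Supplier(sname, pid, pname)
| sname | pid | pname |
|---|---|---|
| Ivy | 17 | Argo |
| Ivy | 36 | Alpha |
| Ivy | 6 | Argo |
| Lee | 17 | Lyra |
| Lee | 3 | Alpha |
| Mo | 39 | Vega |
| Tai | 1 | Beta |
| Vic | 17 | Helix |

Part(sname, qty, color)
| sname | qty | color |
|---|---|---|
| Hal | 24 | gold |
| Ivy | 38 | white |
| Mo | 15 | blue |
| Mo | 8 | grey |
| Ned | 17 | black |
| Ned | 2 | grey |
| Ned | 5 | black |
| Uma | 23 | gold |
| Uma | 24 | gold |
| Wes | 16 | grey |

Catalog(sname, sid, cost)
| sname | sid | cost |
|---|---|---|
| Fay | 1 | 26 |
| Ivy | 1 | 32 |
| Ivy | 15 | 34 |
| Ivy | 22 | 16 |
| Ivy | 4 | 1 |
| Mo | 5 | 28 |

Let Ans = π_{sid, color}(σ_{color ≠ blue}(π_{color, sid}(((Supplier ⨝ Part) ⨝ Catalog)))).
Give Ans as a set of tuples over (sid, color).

{(1, white), (15, white), (22, white), (4, white), (5, grey)}

Natural join on sname: {(Ivy, 17, Argo, 38, white), (Ivy, 36, Alpha, 38, white), (Ivy, 6, Argo, 38, white), (Mo, 39, Vega, 15, blue), (Mo, 39, Vega, 8, grey)}
Natural join on sname: {(Ivy, 17, Argo, 38, white, 1, 32), (Ivy, 17, Argo, 38, white, 15, 34), (Ivy, 17, Argo, 38, white, 22, 16), (Ivy, 17, Argo, 38, white, 4, 1), (Ivy, 36, Alpha, 38, white, 1, 32), (Ivy, 36, Alpha, 38, white, 15, 34), (Ivy, 36, Alpha, 38, white, 22, 16), (Ivy, 36, Alpha, 38, white, 4, 1), (Ivy, 6, Argo, 38, white, 1, 32), (Ivy, 6, Argo, 38, white, 15, 34), (Ivy, 6, Argo, 38, white, 22, 16), (Ivy, 6, Argo, 38, white, 4, 1), (Mo, 39, Vega, 15, blue, 5, 28), (Mo, 39, Vega, 8, grey, 5, 28)}
Projecting to color, sid (8 duplicate(s) eliminated): {(blue, 5), (grey, 5), (white, 1), (white, 15), (white, 22), (white, 4)}
Filtering on color ≠ blue leaves {(grey, 5), (white, 1), (white, 15), (white, 22), (white, 4)}.
Projecting to sid, color: {(1, white), (15, white), (22, white), (4, white), (5, grey)}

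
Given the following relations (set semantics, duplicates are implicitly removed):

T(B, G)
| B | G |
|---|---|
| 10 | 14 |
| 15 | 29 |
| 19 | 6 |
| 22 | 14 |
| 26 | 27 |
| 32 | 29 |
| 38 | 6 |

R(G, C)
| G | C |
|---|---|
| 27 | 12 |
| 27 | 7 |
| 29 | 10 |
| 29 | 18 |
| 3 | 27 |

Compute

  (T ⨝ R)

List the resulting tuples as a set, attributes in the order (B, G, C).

{(15, 29, 10), (15, 29, 18), (26, 27, 12), (26, 27, 7), (32, 29, 10), (32, 29, 18)}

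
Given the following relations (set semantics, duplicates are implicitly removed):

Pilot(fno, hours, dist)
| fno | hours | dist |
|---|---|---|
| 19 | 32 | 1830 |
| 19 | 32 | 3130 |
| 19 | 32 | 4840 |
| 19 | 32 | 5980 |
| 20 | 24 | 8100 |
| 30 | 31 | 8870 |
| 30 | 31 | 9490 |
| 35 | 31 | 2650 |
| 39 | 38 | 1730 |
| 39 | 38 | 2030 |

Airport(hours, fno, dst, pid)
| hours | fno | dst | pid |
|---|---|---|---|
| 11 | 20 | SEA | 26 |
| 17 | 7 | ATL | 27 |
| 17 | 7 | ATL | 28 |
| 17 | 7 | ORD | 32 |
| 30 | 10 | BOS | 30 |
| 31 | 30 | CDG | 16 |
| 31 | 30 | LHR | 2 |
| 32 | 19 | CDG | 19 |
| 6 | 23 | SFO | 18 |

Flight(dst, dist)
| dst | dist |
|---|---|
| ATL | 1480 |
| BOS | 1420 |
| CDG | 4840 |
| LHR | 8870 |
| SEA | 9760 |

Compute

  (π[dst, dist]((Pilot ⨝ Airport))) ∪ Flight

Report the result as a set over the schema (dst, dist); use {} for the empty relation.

{(ATL, 1480), (BOS, 1420), (CDG, 1830), (CDG, 3130), (CDG, 4840), (CDG, 5980), (CDG, 8870), (CDG, 9490), (LHR, 8870), (LHR, 9490), (SEA, 9760)}

Joining Pilot and Airport on fno, hours yields {(19, 32, 1830, CDG, 19), (19, 32, 3130, CDG, 19), (19, 32, 4840, CDG, 19), (19, 32, 5980, CDG, 19), (30, 31, 8870, CDG, 16), (30, 31, 8870, LHR, 2), (30, 31, 9490, CDG, 16), (30, 31, 9490, LHR, 2)}.
π_{dst, dist} gives {(CDG, 1830), (CDG, 3130), (CDG, 4840), (CDG, 5980), (CDG, 8870), (CDG, 9490), (LHR, 8870), (LHR, 9490)}.
Set union of the two operands is {(ATL, 1480), (BOS, 1420), (CDG, 1830), (CDG, 3130), (CDG, 4840), (CDG, 5980), (CDG, 8870), (CDG, 9490), (LHR, 8870), (LHR, 9490), (SEA, 9760)}.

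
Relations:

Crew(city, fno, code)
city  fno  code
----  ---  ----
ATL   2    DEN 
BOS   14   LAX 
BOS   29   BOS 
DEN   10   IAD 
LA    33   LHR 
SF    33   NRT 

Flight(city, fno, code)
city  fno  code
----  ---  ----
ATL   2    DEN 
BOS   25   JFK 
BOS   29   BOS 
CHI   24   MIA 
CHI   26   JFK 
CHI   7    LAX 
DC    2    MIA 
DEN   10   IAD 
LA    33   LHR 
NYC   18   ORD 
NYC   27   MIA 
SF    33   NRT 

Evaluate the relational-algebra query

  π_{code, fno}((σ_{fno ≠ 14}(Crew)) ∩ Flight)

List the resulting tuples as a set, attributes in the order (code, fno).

Filtering on fno ≠ 14 leaves {(ATL, 2, DEN), (BOS, 29, BOS), (DEN, 10, IAD), (LA, 33, LHR), (SF, 33, NRT)}.
Intersection: {(ATL, 2, DEN), (BOS, 29, BOS), (DEN, 10, IAD), (LA, 33, LHR), (SF, 33, NRT)} with {(ATL, 2, DEN), (BOS, 25, JFK), (BOS, 29, BOS), (CHI, 24, MIA), (CHI, 26, JFK), (CHI, 7, LAX), (DC, 2, MIA), (DEN, 10, IAD), (LA, 33, LHR), (NYC, 18, ORD), (NYC, 27, MIA), (SF, 33, NRT)} → {(ATL, 2, DEN), (BOS, 29, BOS), (DEN, 10, IAD), (LA, 33, LHR), (SF, 33, NRT)}
Projecting to code, fno: {(BOS, 29), (DEN, 2), (IAD, 10), (LHR, 33), (NRT, 33)}

{(BOS, 29), (DEN, 2), (IAD, 10), (LHR, 33), (NRT, 33)}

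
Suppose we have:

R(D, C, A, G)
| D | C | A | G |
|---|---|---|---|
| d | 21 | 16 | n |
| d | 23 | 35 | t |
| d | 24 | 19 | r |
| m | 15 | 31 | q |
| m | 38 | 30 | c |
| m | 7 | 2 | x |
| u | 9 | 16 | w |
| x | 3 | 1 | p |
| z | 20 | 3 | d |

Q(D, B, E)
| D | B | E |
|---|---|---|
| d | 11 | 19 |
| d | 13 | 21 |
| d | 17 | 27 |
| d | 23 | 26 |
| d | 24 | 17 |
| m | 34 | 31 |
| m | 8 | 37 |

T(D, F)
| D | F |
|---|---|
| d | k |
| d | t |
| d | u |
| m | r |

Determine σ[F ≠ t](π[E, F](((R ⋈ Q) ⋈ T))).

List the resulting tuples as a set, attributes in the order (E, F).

{(17, k), (17, u), (19, k), (19, u), (21, k), (21, u), (26, k), (26, u), (27, k), (27, u), (31, r), (37, r)}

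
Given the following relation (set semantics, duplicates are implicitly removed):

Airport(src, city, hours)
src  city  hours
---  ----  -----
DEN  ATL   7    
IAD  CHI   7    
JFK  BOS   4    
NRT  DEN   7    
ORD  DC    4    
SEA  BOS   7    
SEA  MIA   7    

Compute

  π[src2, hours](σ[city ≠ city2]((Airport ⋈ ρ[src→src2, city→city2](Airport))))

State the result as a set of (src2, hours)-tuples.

{(DEN, 7), (IAD, 7), (JFK, 4), (NRT, 7), (ORD, 4), (SEA, 7)}

ρ[src→src2, city→city2]: schema becomes (src2, city2, hours); tuples unchanged.
Airport ⋈ ρ[src→src2, city→city2](Airport) (natural join on hours): {(DEN, ATL, 7, DEN, ATL), (DEN, ATL, 7, IAD, CHI), (DEN, ATL, 7, NRT, DEN), (DEN, ATL, 7, SEA, BOS), (DEN, ATL, 7, SEA, MIA), (IAD, CHI, 7, DEN, ATL), (IAD, CHI, 7, IAD, CHI), (IAD, CHI, 7, NRT, DEN), (IAD, CHI, 7, SEA, BOS), (IAD, CHI, 7, SEA, MIA), (JFK, BOS, 4, JFK, BOS), (JFK, BOS, 4, ORD, DC), (NRT, DEN, 7, DEN, ATL), (NRT, DEN, 7, IAD, CHI), (NRT, DEN, 7, NRT, DEN), (NRT, DEN, 7, SEA, BOS), (NRT, DEN, 7, SEA, MIA), (ORD, DC, 4, JFK, BOS), (ORD, DC, 4, ORD, DC), (SEA, BOS, 7, DEN, ATL), (SEA, BOS, 7, IAD, CHI), (SEA, BOS, 7, NRT, DEN), (SEA, BOS, 7, SEA, BOS), (SEA, BOS, 7, SEA, MIA), (SEA, MIA, 7, DEN, ATL), (SEA, MIA, 7, IAD, CHI), (SEA, MIA, 7, NRT, DEN), (SEA, MIA, 7, SEA, BOS), (SEA, MIA, 7, SEA, MIA)}
Apply σ_{city ≠ city2}; surviving tuples: {(DEN, ATL, 7, IAD, CHI), (DEN, ATL, 7, NRT, DEN), (DEN, ATL, 7, SEA, BOS), (DEN, ATL, 7, SEA, MIA), (IAD, CHI, 7, DEN, ATL), (IAD, CHI, 7, NRT, DEN), (IAD, CHI, 7, SEA, BOS), (IAD, CHI, 7, SEA, MIA), (JFK, BOS, 4, ORD, DC), (NRT, DEN, 7, DEN, ATL), (NRT, DEN, 7, IAD, CHI), (NRT, DEN, 7, SEA, BOS), (NRT, DEN, 7, SEA, MIA), (ORD, DC, 4, JFK, BOS), (SEA, BOS, 7, DEN, ATL), (SEA, BOS, 7, IAD, CHI), (SEA, BOS, 7, NRT, DEN), (SEA, BOS, 7, SEA, MIA), (SEA, MIA, 7, DEN, ATL), (SEA, MIA, 7, IAD, CHI), (SEA, MIA, 7, NRT, DEN), (SEA, MIA, 7, SEA, BOS)}
Keep only column(s) src2, hours (16 duplicate(s) eliminated): {(DEN, 7), (IAD, 7), (JFK, 4), (NRT, 7), (ORD, 4), (SEA, 7)}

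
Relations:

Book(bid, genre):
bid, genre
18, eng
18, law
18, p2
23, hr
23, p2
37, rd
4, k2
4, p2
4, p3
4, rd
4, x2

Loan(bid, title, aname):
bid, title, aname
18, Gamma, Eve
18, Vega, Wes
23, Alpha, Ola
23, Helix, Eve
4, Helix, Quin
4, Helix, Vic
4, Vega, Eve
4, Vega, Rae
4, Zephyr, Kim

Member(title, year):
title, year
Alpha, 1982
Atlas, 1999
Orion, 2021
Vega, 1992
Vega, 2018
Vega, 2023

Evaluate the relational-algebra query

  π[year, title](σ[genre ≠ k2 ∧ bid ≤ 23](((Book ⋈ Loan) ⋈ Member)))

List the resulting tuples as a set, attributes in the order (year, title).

Joining Book and Loan on bid yields {(18, eng, Gamma, Eve), (18, eng, Vega, Wes), (18, law, Gamma, Eve), (18, law, Vega, Wes), (18, p2, Gamma, Eve), (18, p2, Vega, Wes), (23, hr, Alpha, Ola), (23, hr, Helix, Eve), (23, p2, Alpha, Ola), (23, p2, Helix, Eve), (4, k2, Helix, Quin), (4, k2, Helix, Vic), (4, k2, Vega, Eve), (4, k2, Vega, Rae), (4, k2, Zephyr, Kim), (4, p2, Helix, Quin), (4, p2, Helix, Vic), (4, p2, Vega, Eve), (4, p2, Vega, Rae), (4, p2, Zephyr, Kim), (4, p3, Helix, Quin), (4, p3, Helix, Vic), (4, p3, Vega, Eve), (4, p3, Vega, Rae), (4, p3, Zephyr, Kim), (4, rd, Helix, Quin), (4, rd, Helix, Vic), (4, rd, Vega, Eve), (4, rd, Vega, Rae), (4, rd, Zephyr, Kim), (4, x2, Helix, Quin), (4, x2, Helix, Vic), (4, x2, Vega, Eve), (4, x2, Vega, Rae), (4, x2, Zephyr, Kim)}.
Joining (Book ⋈ Loan) and Member on title yields {(18, eng, Vega, Wes, 1992), (18, eng, Vega, Wes, 2018), (18, eng, Vega, Wes, 2023), (18, law, Vega, Wes, 1992), (18, law, Vega, Wes, 2018), (18, law, Vega, Wes, 2023), (18, p2, Vega, Wes, 1992), (18, p2, Vega, Wes, 2018), (18, p2, Vega, Wes, 2023), (23, hr, Alpha, Ola, 1982), (23, p2, Alpha, Ola, 1982), (4, k2, Vega, Eve, 1992), (4, k2, Vega, Eve, 2018), (4, k2, Vega, Eve, 2023), (4, k2, Vega, Rae, 1992), (4, k2, Vega, Rae, 2018), (4, k2, Vega, Rae, 2023), (4, p2, Vega, Eve, 1992), (4, p2, Vega, Eve, 2018), (4, p2, Vega, Eve, 2023), (4, p2, Vega, Rae, 1992), (4, p2, Vega, Rae, 2018), (4, p2, Vega, Rae, 2023), (4, p3, Vega, Eve, 1992), (4, p3, Vega, Eve, 2018), (4, p3, Vega, Eve, 2023), (4, p3, Vega, Rae, 1992), (4, p3, Vega, Rae, 2018), (4, p3, Vega, Rae, 2023), (4, rd, Vega, Eve, 1992), (4, rd, Vega, Eve, 2018), (4, rd, Vega, Eve, 2023), (4, rd, Vega, Rae, 1992), (4, rd, Vega, Rae, 2018), (4, rd, Vega, Rae, 2023), (4, x2, Vega, Eve, 1992), (4, x2, Vega, Eve, 2018), (4, x2, Vega, Eve, 2023), (4, x2, Vega, Rae, 1992), (4, x2, Vega, Rae, 2018), (4, x2, Vega, Rae, 2023)}.
Selection genre ≠ k2 ∧ bid ≤ 23: {(18, eng, Vega, Wes, 1992), (18, eng, Vega, Wes, 2018), (18, eng, Vega, Wes, 2023), (18, law, Vega, Wes, 1992), (18, law, Vega, Wes, 2018), (18, law, Vega, Wes, 2023), (18, p2, Vega, Wes, 1992), (18, p2, Vega, Wes, 2018), (18, p2, Vega, Wes, 2023), (23, hr, Alpha, Ola, 1982), (23, p2, Alpha, Ola, 1982), (4, p2, Vega, Eve, 1992), (4, p2, Vega, Eve, 2018), (4, p2, Vega, Eve, 2023), (4, p2, Vega, Rae, 1992), (4, p2, Vega, Rae, 2018), (4, p2, Vega, Rae, 2023), (4, p3, Vega, Eve, 1992), (4, p3, Vega, Eve, 2018), (4, p3, Vega, Eve, 2023), (4, p3, Vega, Rae, 1992), (4, p3, Vega, Rae, 2018), (4, p3, Vega, Rae, 2023), (4, rd, Vega, Eve, 1992), (4, rd, Vega, Eve, 2018), (4, rd, Vega, Eve, 2023), (4, rd, Vega, Rae, 1992), (4, rd, Vega, Rae, 2018), (4, rd, Vega, Rae, 2023), (4, x2, Vega, Eve, 1992), (4, x2, Vega, Eve, 2018), (4, x2, Vega, Eve, 2023), (4, x2, Vega, Rae, 1992), (4, x2, Vega, Rae, 2018), (4, x2, Vega, Rae, 2023)}
π_{year, title} gives {(1982, Alpha), (1992, Vega), (2018, Vega), (2023, Vega)} (31 duplicate(s) eliminated).

{(1982, Alpha), (1992, Vega), (2018, Vega), (2023, Vega)}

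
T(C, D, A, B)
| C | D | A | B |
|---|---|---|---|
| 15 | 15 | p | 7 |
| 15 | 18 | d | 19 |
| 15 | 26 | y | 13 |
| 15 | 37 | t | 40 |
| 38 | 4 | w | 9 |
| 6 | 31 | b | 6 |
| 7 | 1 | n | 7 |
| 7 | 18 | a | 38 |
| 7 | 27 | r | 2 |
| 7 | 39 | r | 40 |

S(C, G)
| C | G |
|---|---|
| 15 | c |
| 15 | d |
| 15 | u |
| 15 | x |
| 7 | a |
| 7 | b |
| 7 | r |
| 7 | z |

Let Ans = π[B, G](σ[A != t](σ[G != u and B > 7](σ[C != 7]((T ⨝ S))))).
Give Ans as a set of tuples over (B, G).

Natural join on C: {(15, 15, p, 7, c), (15, 15, p, 7, d), (15, 15, p, 7, u), (15, 15, p, 7, x), (15, 18, d, 19, c), (15, 18, d, 19, d), (15, 18, d, 19, u), (15, 18, d, 19, x), (15, 26, y, 13, c), (15, 26, y, 13, d), (15, 26, y, 13, u), (15, 26, y, 13, x), (15, 37, t, 40, c), (15, 37, t, 40, d), (15, 37, t, 40, u), (15, 37, t, 40, x), (7, 1, n, 7, a), (7, 1, n, 7, b), (7, 1, n, 7, r), (7, 1, n, 7, z), (7, 18, a, 38, a), (7, 18, a, 38, b), (7, 18, a, 38, r), (7, 18, a, 38, z), (7, 27, r, 2, a), (7, 27, r, 2, b), (7, 27, r, 2, r), (7, 27, r, 2, z), (7, 39, r, 40, a), (7, 39, r, 40, b), (7, 39, r, 40, r), (7, 39, r, 40, z)}
Selection C != 7: {(15, 15, p, 7, c), (15, 15, p, 7, d), (15, 15, p, 7, u), (15, 15, p, 7, x), (15, 18, d, 19, c), (15, 18, d, 19, d), (15, 18, d, 19, u), (15, 18, d, 19, x), (15, 26, y, 13, c), (15, 26, y, 13, d), (15, 26, y, 13, u), (15, 26, y, 13, x), (15, 37, t, 40, c), (15, 37, t, 40, d), (15, 37, t, 40, u), (15, 37, t, 40, x)}
Selection G != u and B > 7: {(15, 18, d, 19, c), (15, 18, d, 19, d), (15, 18, d, 19, x), (15, 26, y, 13, c), (15, 26, y, 13, d), (15, 26, y, 13, x), (15, 37, t, 40, c), (15, 37, t, 40, d), (15, 37, t, 40, x)}
Selection A != t: {(15, 18, d, 19, c), (15, 18, d, 19, d), (15, 18, d, 19, x), (15, 26, y, 13, c), (15, 26, y, 13, d), (15, 26, y, 13, x)}
π[B, G]: project onto (B, G) → {(13, c), (13, d), (13, x), (19, c), (19, d), (19, x)}

{(13, c), (13, d), (13, x), (19, c), (19, d), (19, x)}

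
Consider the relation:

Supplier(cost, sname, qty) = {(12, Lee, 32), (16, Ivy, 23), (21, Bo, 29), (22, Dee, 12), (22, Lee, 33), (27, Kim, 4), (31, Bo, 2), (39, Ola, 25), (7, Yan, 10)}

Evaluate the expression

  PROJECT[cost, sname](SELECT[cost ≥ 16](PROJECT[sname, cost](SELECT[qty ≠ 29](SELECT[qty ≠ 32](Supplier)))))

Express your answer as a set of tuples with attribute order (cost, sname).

Apply σ_{qty ≠ 32}; surviving tuples: {(16, Ivy, 23), (21, Bo, 29), (22, Dee, 12), (22, Lee, 33), (27, Kim, 4), (31, Bo, 2), (39, Ola, 25), (7, Yan, 10)}
Apply σ_{qty ≠ 29}; surviving tuples: {(16, Ivy, 23), (22, Dee, 12), (22, Lee, 33), (27, Kim, 4), (31, Bo, 2), (39, Ola, 25), (7, Yan, 10)}
Projecting to sname, cost: {(Bo, 31), (Dee, 22), (Ivy, 16), (Kim, 27), (Lee, 22), (Ola, 39), (Yan, 7)}
Apply σ_{cost ≥ 16}; surviving tuples: {(Bo, 31), (Dee, 22), (Ivy, 16), (Kim, 27), (Lee, 22), (Ola, 39)}
Projecting to cost, sname: {(16, Ivy), (22, Dee), (22, Lee), (27, Kim), (31, Bo), (39, Ola)}

{(16, Ivy), (22, Dee), (22, Lee), (27, Kim), (31, Bo), (39, Ola)}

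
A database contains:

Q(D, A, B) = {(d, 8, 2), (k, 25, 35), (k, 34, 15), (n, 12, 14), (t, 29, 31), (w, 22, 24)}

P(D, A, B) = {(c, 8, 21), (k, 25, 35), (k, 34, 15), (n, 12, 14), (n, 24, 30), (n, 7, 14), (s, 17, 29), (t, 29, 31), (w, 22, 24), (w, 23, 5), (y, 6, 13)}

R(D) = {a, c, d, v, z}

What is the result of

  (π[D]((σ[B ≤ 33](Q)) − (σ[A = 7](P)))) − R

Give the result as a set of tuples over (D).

σ[B ≤ 33]: keep tuples satisfying B ≤ 33 → {(d, 8, 2), (k, 34, 15), (n, 12, 14), (t, 29, 31), (w, 22, 24)}
σ[A = 7]: keep tuples satisfying A = 7 → {(n, 7, 14)}
Difference: {(d, 8, 2), (k, 34, 15), (n, 12, 14), (t, 29, 31), (w, 22, 24)} with {(n, 7, 14)} → {(d, 8, 2), (k, 34, 15), (n, 12, 14), (t, 29, 31), (w, 22, 24)}
Projecting to D: {d, k, n, t, w}
Difference: {d, k, n, t, w} with {a, c, d, v, z} → {k, n, t, w}

{k, n, t, w}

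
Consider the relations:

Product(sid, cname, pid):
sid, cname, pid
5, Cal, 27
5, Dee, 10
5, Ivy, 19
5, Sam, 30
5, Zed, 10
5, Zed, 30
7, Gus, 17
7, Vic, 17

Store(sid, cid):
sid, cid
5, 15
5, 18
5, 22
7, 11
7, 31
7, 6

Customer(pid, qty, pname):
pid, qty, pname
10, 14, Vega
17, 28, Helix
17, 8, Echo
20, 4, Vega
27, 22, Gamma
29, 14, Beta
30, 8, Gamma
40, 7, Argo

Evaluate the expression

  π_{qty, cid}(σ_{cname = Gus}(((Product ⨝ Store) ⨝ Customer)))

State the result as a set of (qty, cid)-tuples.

{(28, 11), (28, 31), (28, 6), (8, 11), (8, 31), (8, 6)}

Product ⋈ Store (natural join on sid): {(5, Cal, 27, 15), (5, Cal, 27, 18), (5, Cal, 27, 22), (5, Dee, 10, 15), (5, Dee, 10, 18), (5, Dee, 10, 22), (5, Ivy, 19, 15), (5, Ivy, 19, 18), (5, Ivy, 19, 22), (5, Sam, 30, 15), (5, Sam, 30, 18), (5, Sam, 30, 22), (5, Zed, 10, 15), (5, Zed, 10, 18), (5, Zed, 10, 22), (5, Zed, 30, 15), (5, Zed, 30, 18), (5, Zed, 30, 22), (7, Gus, 17, 11), (7, Gus, 17, 31), (7, Gus, 17, 6), (7, Vic, 17, 11), (7, Vic, 17, 31), (7, Vic, 17, 6)}
(Product ⨝ Store) ⋈ Customer (natural join on pid): {(5, Cal, 27, 15, 22, Gamma), (5, Cal, 27, 18, 22, Gamma), (5, Cal, 27, 22, 22, Gamma), (5, Dee, 10, 15, 14, Vega), (5, Dee, 10, 18, 14, Vega), (5, Dee, 10, 22, 14, Vega), (5, Sam, 30, 15, 8, Gamma), (5, Sam, 30, 18, 8, Gamma), (5, Sam, 30, 22, 8, Gamma), (5, Zed, 10, 15, 14, Vega), (5, Zed, 10, 18, 14, Vega), (5, Zed, 10, 22, 14, Vega), (5, Zed, 30, 15, 8, Gamma), (5, Zed, 30, 18, 8, Gamma), (5, Zed, 30, 22, 8, Gamma), (7, Gus, 17, 11, 28, Helix), (7, Gus, 17, 11, 8, Echo), (7, Gus, 17, 31, 28, Helix), (7, Gus, 17, 31, 8, Echo), (7, Gus, 17, 6, 28, Helix), (7, Gus, 17, 6, 8, Echo), (7, Vic, 17, 11, 28, Helix), (7, Vic, 17, 11, 8, Echo), (7, Vic, 17, 31, 28, Helix), (7, Vic, 17, 31, 8, Echo), (7, Vic, 17, 6, 28, Helix), (7, Vic, 17, 6, 8, Echo)}
Selection cname = Gus: {(7, Gus, 17, 11, 28, Helix), (7, Gus, 17, 11, 8, Echo), (7, Gus, 17, 31, 28, Helix), (7, Gus, 17, 31, 8, Echo), (7, Gus, 17, 6, 28, Helix), (7, Gus, 17, 6, 8, Echo)}
Keep only column(s) qty, cid: {(28, 11), (28, 31), (28, 6), (8, 11), (8, 31), (8, 6)}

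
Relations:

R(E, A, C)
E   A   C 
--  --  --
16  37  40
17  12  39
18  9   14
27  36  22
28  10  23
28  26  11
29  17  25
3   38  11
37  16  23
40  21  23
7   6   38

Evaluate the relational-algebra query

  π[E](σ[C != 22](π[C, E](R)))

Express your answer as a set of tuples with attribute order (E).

Projecting to C, E: {(11, 28), (11, 3), (14, 18), (22, 27), (23, 28), (23, 37), (23, 40), (25, 29), (38, 7), (39, 17), (40, 16)}
Selection C != 22: {(11, 28), (11, 3), (14, 18), (23, 28), (23, 37), (23, 40), (25, 29), (38, 7), (39, 17), (40, 16)}
Projecting to E (1 duplicate(s) eliminated): {16, 17, 18, 28, 29, 3, 37, 40, 7}

{16, 17, 18, 28, 29, 3, 37, 40, 7}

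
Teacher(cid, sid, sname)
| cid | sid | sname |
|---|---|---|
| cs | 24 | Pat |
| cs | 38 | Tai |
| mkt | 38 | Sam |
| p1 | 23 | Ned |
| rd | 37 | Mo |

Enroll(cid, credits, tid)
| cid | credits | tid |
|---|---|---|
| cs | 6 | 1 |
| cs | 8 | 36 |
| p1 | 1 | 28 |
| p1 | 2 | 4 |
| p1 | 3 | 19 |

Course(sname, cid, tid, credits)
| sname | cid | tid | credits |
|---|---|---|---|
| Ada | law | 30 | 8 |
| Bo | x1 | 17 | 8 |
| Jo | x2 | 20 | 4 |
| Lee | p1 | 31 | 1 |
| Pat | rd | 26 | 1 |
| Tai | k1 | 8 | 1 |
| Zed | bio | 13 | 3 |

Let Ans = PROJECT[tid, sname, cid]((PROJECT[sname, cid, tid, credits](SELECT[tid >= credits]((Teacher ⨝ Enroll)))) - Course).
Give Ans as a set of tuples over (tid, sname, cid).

{(19, Ned, p1), (28, Ned, p1), (36, Pat, cs), (36, Tai, cs), (4, Ned, p1)}

Natural join on cid: {(cs, 24, Pat, 6, 1), (cs, 24, Pat, 8, 36), (cs, 38, Tai, 6, 1), (cs, 38, Tai, 8, 36), (p1, 23, Ned, 1, 28), (p1, 23, Ned, 2, 4), (p1, 23, Ned, 3, 19)}
Filtering on tid >= credits leaves {(cs, 24, Pat, 8, 36), (cs, 38, Tai, 8, 36), (p1, 23, Ned, 1, 28), (p1, 23, Ned, 2, 4), (p1, 23, Ned, 3, 19)}.
π_{sname, cid, tid, credits} gives {(Ned, p1, 19, 3), (Ned, p1, 28, 1), (Ned, p1, 4, 2), (Pat, cs, 36, 8), (Tai, cs, 36, 8)}.
Set difference of the two operands is {(Ned, p1, 19, 3), (Ned, p1, 28, 1), (Ned, p1, 4, 2), (Pat, cs, 36, 8), (Tai, cs, 36, 8)}.
π_{tid, sname, cid} gives {(19, Ned, p1), (28, Ned, p1), (36, Pat, cs), (36, Tai, cs), (4, Ned, p1)}.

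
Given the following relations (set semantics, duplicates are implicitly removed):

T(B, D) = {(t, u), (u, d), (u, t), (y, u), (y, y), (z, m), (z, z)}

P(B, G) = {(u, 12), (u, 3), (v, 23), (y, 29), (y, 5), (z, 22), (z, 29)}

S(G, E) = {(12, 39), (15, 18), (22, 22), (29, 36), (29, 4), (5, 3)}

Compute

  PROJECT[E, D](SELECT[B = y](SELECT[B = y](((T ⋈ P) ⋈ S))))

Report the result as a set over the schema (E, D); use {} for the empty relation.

Joining T and P on B yields {(u, d, 12), (u, d, 3), (u, t, 12), (u, t, 3), (y, u, 29), (y, u, 5), (y, y, 29), (y, y, 5), (z, m, 22), (z, m, 29), (z, z, 22), (z, z, 29)}.
Joining (T ⋈ P) and S on G yields {(u, d, 12, 39), (u, t, 12, 39), (y, u, 29, 36), (y, u, 29, 4), (y, u, 5, 3), (y, y, 29, 36), (y, y, 29, 4), (y, y, 5, 3), (z, m, 22, 22), (z, m, 29, 36), (z, m, 29, 4), (z, z, 22, 22), (z, z, 29, 36), (z, z, 29, 4)}.
Selection B = y: {(y, u, 29, 36), (y, u, 29, 4), (y, u, 5, 3), (y, y, 29, 36), (y, y, 29, 4), (y, y, 5, 3)}
Selection B = y: {(y, u, 29, 36), (y, u, 29, 4), (y, u, 5, 3), (y, y, 29, 36), (y, y, 29, 4), (y, y, 5, 3)}
π[E, D]: project onto (E, D) → {(3, u), (3, y), (36, u), (36, y), (4, u), (4, y)}

{(3, u), (3, y), (36, u), (36, y), (4, u), (4, y)}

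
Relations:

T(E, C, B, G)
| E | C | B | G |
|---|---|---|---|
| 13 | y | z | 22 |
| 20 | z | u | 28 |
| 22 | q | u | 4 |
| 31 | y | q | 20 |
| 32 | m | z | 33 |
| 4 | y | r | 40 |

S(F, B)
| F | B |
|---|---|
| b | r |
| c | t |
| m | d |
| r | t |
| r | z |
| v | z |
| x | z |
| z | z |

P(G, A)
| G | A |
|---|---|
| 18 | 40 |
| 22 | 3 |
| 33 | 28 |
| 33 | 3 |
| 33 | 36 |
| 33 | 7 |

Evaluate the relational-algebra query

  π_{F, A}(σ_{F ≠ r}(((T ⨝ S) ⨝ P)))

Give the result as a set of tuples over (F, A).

Joining T and S on B yields {(13, y, z, 22, r), (13, y, z, 22, v), (13, y, z, 22, x), (13, y, z, 22, z), (32, m, z, 33, r), (32, m, z, 33, v), (32, m, z, 33, x), (32, m, z, 33, z), (4, y, r, 40, b)}.
Joining (T ⨝ S) and P on G yields {(13, y, z, 22, r, 3), (13, y, z, 22, v, 3), (13, y, z, 22, x, 3), (13, y, z, 22, z, 3), (32, m, z, 33, r, 28), (32, m, z, 33, r, 3), (32, m, z, 33, r, 36), (32, m, z, 33, r, 7), (32, m, z, 33, v, 28), (32, m, z, 33, v, 3), (32, m, z, 33, v, 36), (32, m, z, 33, v, 7), (32, m, z, 33, x, 28), (32, m, z, 33, x, 3), (32, m, z, 33, x, 36), (32, m, z, 33, x, 7), (32, m, z, 33, z, 28), (32, m, z, 33, z, 3), (32, m, z, 33, z, 36), (32, m, z, 33, z, 7)}.
Filtering on F ≠ r leaves {(13, y, z, 22, v, 3), (13, y, z, 22, x, 3), (13, y, z, 22, z, 3), (32, m, z, 33, v, 28), (32, m, z, 33, v, 3), (32, m, z, 33, v, 36), (32, m, z, 33, v, 7), (32, m, z, 33, x, 28), (32, m, z, 33, x, 3), (32, m, z, 33, x, 36), (32, m, z, 33, x, 7), (32, m, z, 33, z, 28), (32, m, z, 33, z, 3), (32, m, z, 33, z, 36), (32, m, z, 33, z, 7)}.
Projecting to F, A (3 duplicate(s) eliminated): {(v, 28), (v, 3), (v, 36), (v, 7), (x, 28), (x, 3), (x, 36), (x, 7), (z, 28), (z, 3), (z, 36), (z, 7)}

{(v, 28), (v, 3), (v, 36), (v, 7), (x, 28), (x, 3), (x, 36), (x, 7), (z, 28), (z, 3), (z, 36), (z, 7)}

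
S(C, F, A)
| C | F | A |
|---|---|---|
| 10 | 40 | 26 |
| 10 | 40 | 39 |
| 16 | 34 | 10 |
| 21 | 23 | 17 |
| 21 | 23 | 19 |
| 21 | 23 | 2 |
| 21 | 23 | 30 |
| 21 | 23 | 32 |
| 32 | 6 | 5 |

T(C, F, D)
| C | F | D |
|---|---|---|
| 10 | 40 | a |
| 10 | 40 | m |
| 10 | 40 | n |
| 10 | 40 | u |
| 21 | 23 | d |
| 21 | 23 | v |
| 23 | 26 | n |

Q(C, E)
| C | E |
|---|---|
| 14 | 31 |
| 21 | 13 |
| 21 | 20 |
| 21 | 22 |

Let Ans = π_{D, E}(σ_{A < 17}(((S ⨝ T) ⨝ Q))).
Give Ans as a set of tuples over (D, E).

Natural join on C, F: {(10, 40, 26, a), (10, 40, 26, m), (10, 40, 26, n), (10, 40, 26, u), (10, 40, 39, a), (10, 40, 39, m), (10, 40, 39, n), (10, 40, 39, u), (21, 23, 17, d), (21, 23, 17, v), (21, 23, 19, d), (21, 23, 19, v), (21, 23, 2, d), (21, 23, 2, v), (21, 23, 30, d), (21, 23, 30, v), (21, 23, 32, d), (21, 23, 32, v)}
Natural join on C: {(21, 23, 17, d, 13), (21, 23, 17, d, 20), (21, 23, 17, d, 22), (21, 23, 17, v, 13), (21, 23, 17, v, 20), (21, 23, 17, v, 22), (21, 23, 19, d, 13), (21, 23, 19, d, 20), (21, 23, 19, d, 22), (21, 23, 19, v, 13), (21, 23, 19, v, 20), (21, 23, 19, v, 22), (21, 23, 2, d, 13), (21, 23, 2, d, 20), (21, 23, 2, d, 22), (21, 23, 2, v, 13), (21, 23, 2, v, 20), (21, 23, 2, v, 22), (21, 23, 30, d, 13), (21, 23, 30, d, 20), (21, 23, 30, d, 22), (21, 23, 30, v, 13), (21, 23, 30, v, 20), (21, 23, 30, v, 22), (21, 23, 32, d, 13), (21, 23, 32, d, 20), (21, 23, 32, d, 22), (21, 23, 32, v, 13), (21, 23, 32, v, 20), (21, 23, 32, v, 22)}
Apply σ_{A < 17}; surviving tuples: {(21, 23, 2, d, 13), (21, 23, 2, d, 20), (21, 23, 2, d, 22), (21, 23, 2, v, 13), (21, 23, 2, v, 20), (21, 23, 2, v, 22)}
π[D, E]: project onto (D, E) → {(d, 13), (d, 20), (d, 22), (v, 13), (v, 20), (v, 22)}

{(d, 13), (d, 20), (d, 22), (v, 13), (v, 20), (v, 22)}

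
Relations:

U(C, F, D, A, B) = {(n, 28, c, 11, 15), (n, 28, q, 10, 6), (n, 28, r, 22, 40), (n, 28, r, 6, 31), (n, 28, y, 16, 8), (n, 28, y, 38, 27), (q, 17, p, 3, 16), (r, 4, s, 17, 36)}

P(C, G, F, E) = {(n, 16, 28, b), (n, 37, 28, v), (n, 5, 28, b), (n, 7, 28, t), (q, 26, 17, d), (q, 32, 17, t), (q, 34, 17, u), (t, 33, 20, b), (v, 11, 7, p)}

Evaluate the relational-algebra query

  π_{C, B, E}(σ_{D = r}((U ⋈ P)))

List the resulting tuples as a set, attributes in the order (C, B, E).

{(n, 31, b), (n, 31, t), (n, 31, v), (n, 40, b), (n, 40, t), (n, 40, v)}

Natural join on C, F: {(n, 28, c, 11, 15, 16, b), (n, 28, c, 11, 15, 37, v), (n, 28, c, 11, 15, 5, b), (n, 28, c, 11, 15, 7, t), (n, 28, q, 10, 6, 16, b), (n, 28, q, 10, 6, 37, v), (n, 28, q, 10, 6, 5, b), (n, 28, q, 10, 6, 7, t), (n, 28, r, 22, 40, 16, b), (n, 28, r, 22, 40, 37, v), (n, 28, r, 22, 40, 5, b), (n, 28, r, 22, 40, 7, t), (n, 28, r, 6, 31, 16, b), (n, 28, r, 6, 31, 37, v), (n, 28, r, 6, 31, 5, b), (n, 28, r, 6, 31, 7, t), (n, 28, y, 16, 8, 16, b), (n, 28, y, 16, 8, 37, v), (n, 28, y, 16, 8, 5, b), (n, 28, y, 16, 8, 7, t), (n, 28, y, 38, 27, 16, b), (n, 28, y, 38, 27, 37, v), (n, 28, y, 38, 27, 5, b), (n, 28, y, 38, 27, 7, t), (q, 17, p, 3, 16, 26, d), (q, 17, p, 3, 16, 32, t), (q, 17, p, 3, 16, 34, u)}
Apply σ_{D = r}; surviving tuples: {(n, 28, r, 22, 40, 16, b), (n, 28, r, 22, 40, 37, v), (n, 28, r, 22, 40, 5, b), (n, 28, r, 22, 40, 7, t), (n, 28, r, 6, 31, 16, b), (n, 28, r, 6, 31, 37, v), (n, 28, r, 6, 31, 5, b), (n, 28, r, 6, 31, 7, t)}
π_{C, B, E} gives {(n, 31, b), (n, 31, t), (n, 31, v), (n, 40, b), (n, 40, t), (n, 40, v)} (2 duplicate(s) eliminated).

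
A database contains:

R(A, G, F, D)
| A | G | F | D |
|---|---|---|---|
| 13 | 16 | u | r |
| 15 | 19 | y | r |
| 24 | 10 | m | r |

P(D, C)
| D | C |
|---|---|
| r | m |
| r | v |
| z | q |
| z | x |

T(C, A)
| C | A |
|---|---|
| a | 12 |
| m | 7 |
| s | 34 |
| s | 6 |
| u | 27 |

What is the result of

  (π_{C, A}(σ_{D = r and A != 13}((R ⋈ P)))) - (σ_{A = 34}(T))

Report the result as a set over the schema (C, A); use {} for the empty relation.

R ⋈ P (natural join on D): {(13, 16, u, r, m), (13, 16, u, r, v), (15, 19, y, r, m), (15, 19, y, r, v), (24, 10, m, r, m), (24, 10, m, r, v)}
Selection D = r and A != 13: {(15, 19, y, r, m), (15, 19, y, r, v), (24, 10, m, r, m), (24, 10, m, r, v)}
Projecting to C, A: {(m, 15), (m, 24), (v, 15), (v, 24)}
Selection A = 34: {(s, 34)}
Difference: {(m, 15), (m, 24), (v, 15), (v, 24)} with {(s, 34)} → {(m, 15), (m, 24), (v, 15), (v, 24)}

{(m, 15), (m, 24), (v, 15), (v, 24)}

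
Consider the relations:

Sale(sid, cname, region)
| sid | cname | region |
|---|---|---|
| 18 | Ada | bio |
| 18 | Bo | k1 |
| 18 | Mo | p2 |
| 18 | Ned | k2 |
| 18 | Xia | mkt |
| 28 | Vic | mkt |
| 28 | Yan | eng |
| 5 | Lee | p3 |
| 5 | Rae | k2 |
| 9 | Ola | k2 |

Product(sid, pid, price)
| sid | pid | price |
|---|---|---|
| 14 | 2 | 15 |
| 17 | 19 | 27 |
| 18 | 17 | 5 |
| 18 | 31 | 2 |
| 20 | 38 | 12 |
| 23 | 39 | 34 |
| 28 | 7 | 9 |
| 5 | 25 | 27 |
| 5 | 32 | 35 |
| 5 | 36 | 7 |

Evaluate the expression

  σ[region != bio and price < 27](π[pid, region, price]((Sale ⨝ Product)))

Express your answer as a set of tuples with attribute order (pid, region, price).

Joining Sale and Product on sid yields {(18, Ada, bio, 17, 5), (18, Ada, bio, 31, 2), (18, Bo, k1, 17, 5), (18, Bo, k1, 31, 2), (18, Mo, p2, 17, 5), (18, Mo, p2, 31, 2), (18, Ned, k2, 17, 5), (18, Ned, k2, 31, 2), (18, Xia, mkt, 17, 5), (18, Xia, mkt, 31, 2), (28, Vic, mkt, 7, 9), (28, Yan, eng, 7, 9), (5, Lee, p3, 25, 27), (5, Lee, p3, 32, 35), (5, Lee, p3, 36, 7), (5, Rae, k2, 25, 27), (5, Rae, k2, 32, 35), (5, Rae, k2, 36, 7)}.
Projecting to pid, region, price: {(17, bio, 5), (17, k1, 5), (17, k2, 5), (17, mkt, 5), (17, p2, 5), (25, k2, 27), (25, p3, 27), (31, bio, 2), (31, k1, 2), (31, k2, 2), (31, mkt, 2), (31, p2, 2), (32, k2, 35), (32, p3, 35), (36, k2, 7), (36, p3, 7), (7, eng, 9), (7, mkt, 9)}
Apply σ_{region != bio and price < 27}; surviving tuples: {(17, k1, 5), (17, k2, 5), (17, mkt, 5), (17, p2, 5), (31, k1, 2), (31, k2, 2), (31, mkt, 2), (31, p2, 2), (36, k2, 7), (36, p3, 7), (7, eng, 9), (7, mkt, 9)}

{(17, k1, 5), (17, k2, 5), (17, mkt, 5), (17, p2, 5), (31, k1, 2), (31, k2, 2), (31, mkt, 2), (31, p2, 2), (36, k2, 7), (36, p3, 7), (7, eng, 9), (7, mkt, 9)}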